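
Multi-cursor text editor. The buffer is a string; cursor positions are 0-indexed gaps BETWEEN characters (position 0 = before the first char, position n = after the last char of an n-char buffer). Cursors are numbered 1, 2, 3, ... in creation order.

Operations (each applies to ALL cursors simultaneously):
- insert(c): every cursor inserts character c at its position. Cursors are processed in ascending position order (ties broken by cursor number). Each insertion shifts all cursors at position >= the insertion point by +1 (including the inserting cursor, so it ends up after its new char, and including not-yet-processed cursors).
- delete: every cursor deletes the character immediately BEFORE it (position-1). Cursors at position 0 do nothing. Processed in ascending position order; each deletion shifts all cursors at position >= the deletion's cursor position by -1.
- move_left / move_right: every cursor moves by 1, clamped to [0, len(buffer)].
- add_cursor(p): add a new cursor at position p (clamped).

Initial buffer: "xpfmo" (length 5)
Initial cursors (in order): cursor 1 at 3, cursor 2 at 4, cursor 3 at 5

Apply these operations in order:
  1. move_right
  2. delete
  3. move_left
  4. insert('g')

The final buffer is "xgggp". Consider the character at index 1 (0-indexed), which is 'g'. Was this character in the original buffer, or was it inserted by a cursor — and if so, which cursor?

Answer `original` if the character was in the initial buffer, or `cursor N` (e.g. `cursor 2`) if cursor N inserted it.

Answer: cursor 1

Derivation:
After op 1 (move_right): buffer="xpfmo" (len 5), cursors c1@4 c2@5 c3@5, authorship .....
After op 2 (delete): buffer="xp" (len 2), cursors c1@2 c2@2 c3@2, authorship ..
After op 3 (move_left): buffer="xp" (len 2), cursors c1@1 c2@1 c3@1, authorship ..
After op 4 (insert('g')): buffer="xgggp" (len 5), cursors c1@4 c2@4 c3@4, authorship .123.
Authorship (.=original, N=cursor N): . 1 2 3 .
Index 1: author = 1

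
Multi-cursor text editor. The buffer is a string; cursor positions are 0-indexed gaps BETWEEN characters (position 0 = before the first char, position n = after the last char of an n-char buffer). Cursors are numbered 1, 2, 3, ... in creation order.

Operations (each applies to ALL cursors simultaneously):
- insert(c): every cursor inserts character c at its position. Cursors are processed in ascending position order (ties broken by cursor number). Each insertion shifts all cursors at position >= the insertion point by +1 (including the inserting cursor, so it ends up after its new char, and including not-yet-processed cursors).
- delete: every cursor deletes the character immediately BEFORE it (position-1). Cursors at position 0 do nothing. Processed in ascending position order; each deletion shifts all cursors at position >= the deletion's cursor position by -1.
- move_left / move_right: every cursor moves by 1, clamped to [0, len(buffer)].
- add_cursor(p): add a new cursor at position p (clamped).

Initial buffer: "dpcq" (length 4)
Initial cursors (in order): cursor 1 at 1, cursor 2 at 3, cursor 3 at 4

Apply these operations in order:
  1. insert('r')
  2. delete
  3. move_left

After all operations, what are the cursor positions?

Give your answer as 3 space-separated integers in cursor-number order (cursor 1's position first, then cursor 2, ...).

After op 1 (insert('r')): buffer="drpcrqr" (len 7), cursors c1@2 c2@5 c3@7, authorship .1..2.3
After op 2 (delete): buffer="dpcq" (len 4), cursors c1@1 c2@3 c3@4, authorship ....
After op 3 (move_left): buffer="dpcq" (len 4), cursors c1@0 c2@2 c3@3, authorship ....

Answer: 0 2 3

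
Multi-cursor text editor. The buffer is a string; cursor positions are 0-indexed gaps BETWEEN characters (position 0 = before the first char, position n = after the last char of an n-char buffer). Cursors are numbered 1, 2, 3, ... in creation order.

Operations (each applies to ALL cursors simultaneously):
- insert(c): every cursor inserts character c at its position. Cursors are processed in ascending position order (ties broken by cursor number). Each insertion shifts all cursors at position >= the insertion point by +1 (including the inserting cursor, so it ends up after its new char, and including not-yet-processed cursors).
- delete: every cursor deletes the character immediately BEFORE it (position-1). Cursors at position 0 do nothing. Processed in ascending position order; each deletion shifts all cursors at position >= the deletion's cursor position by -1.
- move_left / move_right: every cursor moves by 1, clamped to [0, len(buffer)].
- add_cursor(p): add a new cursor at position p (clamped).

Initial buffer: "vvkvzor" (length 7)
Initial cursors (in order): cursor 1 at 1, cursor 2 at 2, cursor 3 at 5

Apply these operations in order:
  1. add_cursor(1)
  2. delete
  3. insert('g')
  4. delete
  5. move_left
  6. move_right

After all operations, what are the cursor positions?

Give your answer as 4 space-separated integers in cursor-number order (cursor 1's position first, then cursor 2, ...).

Answer: 1 1 2 1

Derivation:
After op 1 (add_cursor(1)): buffer="vvkvzor" (len 7), cursors c1@1 c4@1 c2@2 c3@5, authorship .......
After op 2 (delete): buffer="kvor" (len 4), cursors c1@0 c2@0 c4@0 c3@2, authorship ....
After op 3 (insert('g')): buffer="gggkvgor" (len 8), cursors c1@3 c2@3 c4@3 c3@6, authorship 124..3..
After op 4 (delete): buffer="kvor" (len 4), cursors c1@0 c2@0 c4@0 c3@2, authorship ....
After op 5 (move_left): buffer="kvor" (len 4), cursors c1@0 c2@0 c4@0 c3@1, authorship ....
After op 6 (move_right): buffer="kvor" (len 4), cursors c1@1 c2@1 c4@1 c3@2, authorship ....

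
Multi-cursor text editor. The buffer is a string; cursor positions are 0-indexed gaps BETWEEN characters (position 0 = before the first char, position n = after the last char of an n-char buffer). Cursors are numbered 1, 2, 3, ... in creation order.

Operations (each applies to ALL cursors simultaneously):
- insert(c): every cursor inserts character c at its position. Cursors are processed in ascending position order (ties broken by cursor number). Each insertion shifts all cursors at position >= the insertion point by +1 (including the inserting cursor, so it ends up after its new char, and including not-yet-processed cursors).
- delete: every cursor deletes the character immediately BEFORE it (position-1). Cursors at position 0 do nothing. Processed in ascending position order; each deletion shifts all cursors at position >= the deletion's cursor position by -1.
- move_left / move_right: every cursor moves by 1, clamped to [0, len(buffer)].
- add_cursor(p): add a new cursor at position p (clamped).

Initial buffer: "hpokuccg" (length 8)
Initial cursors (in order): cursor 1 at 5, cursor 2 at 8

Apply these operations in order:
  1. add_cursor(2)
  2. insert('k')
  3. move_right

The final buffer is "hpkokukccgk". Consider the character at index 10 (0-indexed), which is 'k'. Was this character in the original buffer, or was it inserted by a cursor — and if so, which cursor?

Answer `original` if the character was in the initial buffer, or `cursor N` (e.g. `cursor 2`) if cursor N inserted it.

After op 1 (add_cursor(2)): buffer="hpokuccg" (len 8), cursors c3@2 c1@5 c2@8, authorship ........
After op 2 (insert('k')): buffer="hpkokukccgk" (len 11), cursors c3@3 c1@7 c2@11, authorship ..3...1...2
After op 3 (move_right): buffer="hpkokukccgk" (len 11), cursors c3@4 c1@8 c2@11, authorship ..3...1...2
Authorship (.=original, N=cursor N): . . 3 . . . 1 . . . 2
Index 10: author = 2

Answer: cursor 2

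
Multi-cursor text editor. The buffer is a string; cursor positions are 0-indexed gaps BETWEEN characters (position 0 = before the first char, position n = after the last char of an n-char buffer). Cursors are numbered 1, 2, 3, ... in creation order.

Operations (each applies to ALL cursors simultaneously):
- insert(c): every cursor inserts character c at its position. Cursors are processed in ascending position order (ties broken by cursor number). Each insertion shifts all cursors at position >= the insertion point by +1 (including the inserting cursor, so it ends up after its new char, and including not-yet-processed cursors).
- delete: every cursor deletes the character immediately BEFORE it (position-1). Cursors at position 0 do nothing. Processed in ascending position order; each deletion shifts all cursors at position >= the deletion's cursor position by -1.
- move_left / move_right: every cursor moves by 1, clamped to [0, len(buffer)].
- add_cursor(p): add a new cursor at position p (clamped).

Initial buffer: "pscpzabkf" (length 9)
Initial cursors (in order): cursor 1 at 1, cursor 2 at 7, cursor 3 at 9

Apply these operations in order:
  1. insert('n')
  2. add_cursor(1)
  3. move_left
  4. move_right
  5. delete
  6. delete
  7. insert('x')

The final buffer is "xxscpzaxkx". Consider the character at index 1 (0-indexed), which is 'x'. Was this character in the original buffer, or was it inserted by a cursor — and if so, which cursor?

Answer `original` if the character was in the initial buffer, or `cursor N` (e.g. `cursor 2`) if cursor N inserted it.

Answer: cursor 4

Derivation:
After op 1 (insert('n')): buffer="pnscpzabnkfn" (len 12), cursors c1@2 c2@9 c3@12, authorship .1......2..3
After op 2 (add_cursor(1)): buffer="pnscpzabnkfn" (len 12), cursors c4@1 c1@2 c2@9 c3@12, authorship .1......2..3
After op 3 (move_left): buffer="pnscpzabnkfn" (len 12), cursors c4@0 c1@1 c2@8 c3@11, authorship .1......2..3
After op 4 (move_right): buffer="pnscpzabnkfn" (len 12), cursors c4@1 c1@2 c2@9 c3@12, authorship .1......2..3
After op 5 (delete): buffer="scpzabkf" (len 8), cursors c1@0 c4@0 c2@6 c3@8, authorship ........
After op 6 (delete): buffer="scpzak" (len 6), cursors c1@0 c4@0 c2@5 c3@6, authorship ......
After op 7 (insert('x')): buffer="xxscpzaxkx" (len 10), cursors c1@2 c4@2 c2@8 c3@10, authorship 14.....2.3
Authorship (.=original, N=cursor N): 1 4 . . . . . 2 . 3
Index 1: author = 4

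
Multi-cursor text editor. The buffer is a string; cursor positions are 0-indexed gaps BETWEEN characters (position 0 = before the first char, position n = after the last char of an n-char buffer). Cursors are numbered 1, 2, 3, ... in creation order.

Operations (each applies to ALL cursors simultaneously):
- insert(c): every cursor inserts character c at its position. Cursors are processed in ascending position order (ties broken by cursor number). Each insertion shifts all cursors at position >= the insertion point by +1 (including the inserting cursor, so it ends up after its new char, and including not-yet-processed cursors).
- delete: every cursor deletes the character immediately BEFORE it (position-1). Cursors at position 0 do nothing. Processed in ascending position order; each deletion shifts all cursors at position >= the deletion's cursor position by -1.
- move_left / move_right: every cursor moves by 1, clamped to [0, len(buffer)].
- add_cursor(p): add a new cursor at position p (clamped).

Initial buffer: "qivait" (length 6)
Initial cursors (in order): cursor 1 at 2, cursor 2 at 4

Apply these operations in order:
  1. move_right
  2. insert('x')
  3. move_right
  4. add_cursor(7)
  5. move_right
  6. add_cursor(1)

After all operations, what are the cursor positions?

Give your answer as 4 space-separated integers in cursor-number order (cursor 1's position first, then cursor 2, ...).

Answer: 6 8 8 1

Derivation:
After op 1 (move_right): buffer="qivait" (len 6), cursors c1@3 c2@5, authorship ......
After op 2 (insert('x')): buffer="qivxaixt" (len 8), cursors c1@4 c2@7, authorship ...1..2.
After op 3 (move_right): buffer="qivxaixt" (len 8), cursors c1@5 c2@8, authorship ...1..2.
After op 4 (add_cursor(7)): buffer="qivxaixt" (len 8), cursors c1@5 c3@7 c2@8, authorship ...1..2.
After op 5 (move_right): buffer="qivxaixt" (len 8), cursors c1@6 c2@8 c3@8, authorship ...1..2.
After op 6 (add_cursor(1)): buffer="qivxaixt" (len 8), cursors c4@1 c1@6 c2@8 c3@8, authorship ...1..2.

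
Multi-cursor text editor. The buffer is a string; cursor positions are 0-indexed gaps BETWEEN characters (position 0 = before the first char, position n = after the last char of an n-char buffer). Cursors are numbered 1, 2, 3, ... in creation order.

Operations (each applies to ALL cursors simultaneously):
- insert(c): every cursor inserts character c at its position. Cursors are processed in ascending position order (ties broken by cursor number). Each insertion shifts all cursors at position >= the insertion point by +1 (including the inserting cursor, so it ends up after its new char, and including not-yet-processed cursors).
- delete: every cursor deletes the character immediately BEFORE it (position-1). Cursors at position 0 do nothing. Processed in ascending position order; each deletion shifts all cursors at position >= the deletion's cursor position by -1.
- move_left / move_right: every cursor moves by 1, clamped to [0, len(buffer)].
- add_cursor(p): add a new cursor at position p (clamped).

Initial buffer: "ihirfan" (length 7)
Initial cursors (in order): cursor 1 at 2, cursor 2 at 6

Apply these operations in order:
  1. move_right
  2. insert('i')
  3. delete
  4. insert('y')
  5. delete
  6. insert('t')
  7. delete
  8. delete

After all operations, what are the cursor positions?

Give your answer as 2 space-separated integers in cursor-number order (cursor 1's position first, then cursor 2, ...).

After op 1 (move_right): buffer="ihirfan" (len 7), cursors c1@3 c2@7, authorship .......
After op 2 (insert('i')): buffer="ihiirfani" (len 9), cursors c1@4 c2@9, authorship ...1....2
After op 3 (delete): buffer="ihirfan" (len 7), cursors c1@3 c2@7, authorship .......
After op 4 (insert('y')): buffer="ihiyrfany" (len 9), cursors c1@4 c2@9, authorship ...1....2
After op 5 (delete): buffer="ihirfan" (len 7), cursors c1@3 c2@7, authorship .......
After op 6 (insert('t')): buffer="ihitrfant" (len 9), cursors c1@4 c2@9, authorship ...1....2
After op 7 (delete): buffer="ihirfan" (len 7), cursors c1@3 c2@7, authorship .......
After op 8 (delete): buffer="ihrfa" (len 5), cursors c1@2 c2@5, authorship .....

Answer: 2 5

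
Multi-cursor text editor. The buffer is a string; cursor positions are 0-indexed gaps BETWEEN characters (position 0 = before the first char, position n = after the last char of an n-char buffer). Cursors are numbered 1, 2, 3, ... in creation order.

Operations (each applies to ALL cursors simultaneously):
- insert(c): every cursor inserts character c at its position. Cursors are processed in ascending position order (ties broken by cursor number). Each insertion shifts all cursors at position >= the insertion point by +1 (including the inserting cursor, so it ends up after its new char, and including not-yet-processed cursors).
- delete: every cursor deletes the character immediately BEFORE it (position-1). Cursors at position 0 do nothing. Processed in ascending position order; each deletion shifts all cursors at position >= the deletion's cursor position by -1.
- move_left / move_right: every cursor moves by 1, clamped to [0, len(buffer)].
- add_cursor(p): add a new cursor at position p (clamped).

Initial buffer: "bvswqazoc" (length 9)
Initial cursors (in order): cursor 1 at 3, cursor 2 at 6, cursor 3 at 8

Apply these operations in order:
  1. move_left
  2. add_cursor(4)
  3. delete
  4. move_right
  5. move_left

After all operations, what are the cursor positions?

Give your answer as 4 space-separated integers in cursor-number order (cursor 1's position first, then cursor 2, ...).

After op 1 (move_left): buffer="bvswqazoc" (len 9), cursors c1@2 c2@5 c3@7, authorship .........
After op 2 (add_cursor(4)): buffer="bvswqazoc" (len 9), cursors c1@2 c4@4 c2@5 c3@7, authorship .........
After op 3 (delete): buffer="bsaoc" (len 5), cursors c1@1 c2@2 c4@2 c3@3, authorship .....
After op 4 (move_right): buffer="bsaoc" (len 5), cursors c1@2 c2@3 c4@3 c3@4, authorship .....
After op 5 (move_left): buffer="bsaoc" (len 5), cursors c1@1 c2@2 c4@2 c3@3, authorship .....

Answer: 1 2 3 2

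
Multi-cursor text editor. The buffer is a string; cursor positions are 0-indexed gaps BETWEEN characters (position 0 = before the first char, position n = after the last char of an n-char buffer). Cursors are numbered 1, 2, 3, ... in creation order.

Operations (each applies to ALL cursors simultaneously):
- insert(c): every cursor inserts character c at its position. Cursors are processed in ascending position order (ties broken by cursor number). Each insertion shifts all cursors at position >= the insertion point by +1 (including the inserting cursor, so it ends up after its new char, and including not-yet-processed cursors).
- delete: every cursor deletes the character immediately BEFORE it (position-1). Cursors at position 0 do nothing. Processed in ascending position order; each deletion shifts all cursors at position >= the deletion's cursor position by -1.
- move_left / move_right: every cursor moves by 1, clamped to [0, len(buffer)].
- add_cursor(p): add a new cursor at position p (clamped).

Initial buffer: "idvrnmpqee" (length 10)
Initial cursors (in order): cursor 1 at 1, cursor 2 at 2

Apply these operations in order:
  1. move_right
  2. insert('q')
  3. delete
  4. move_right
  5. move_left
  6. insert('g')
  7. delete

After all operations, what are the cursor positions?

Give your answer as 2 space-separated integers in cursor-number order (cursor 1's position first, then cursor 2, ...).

Answer: 2 3

Derivation:
After op 1 (move_right): buffer="idvrnmpqee" (len 10), cursors c1@2 c2@3, authorship ..........
After op 2 (insert('q')): buffer="idqvqrnmpqee" (len 12), cursors c1@3 c2@5, authorship ..1.2.......
After op 3 (delete): buffer="idvrnmpqee" (len 10), cursors c1@2 c2@3, authorship ..........
After op 4 (move_right): buffer="idvrnmpqee" (len 10), cursors c1@3 c2@4, authorship ..........
After op 5 (move_left): buffer="idvrnmpqee" (len 10), cursors c1@2 c2@3, authorship ..........
After op 6 (insert('g')): buffer="idgvgrnmpqee" (len 12), cursors c1@3 c2@5, authorship ..1.2.......
After op 7 (delete): buffer="idvrnmpqee" (len 10), cursors c1@2 c2@3, authorship ..........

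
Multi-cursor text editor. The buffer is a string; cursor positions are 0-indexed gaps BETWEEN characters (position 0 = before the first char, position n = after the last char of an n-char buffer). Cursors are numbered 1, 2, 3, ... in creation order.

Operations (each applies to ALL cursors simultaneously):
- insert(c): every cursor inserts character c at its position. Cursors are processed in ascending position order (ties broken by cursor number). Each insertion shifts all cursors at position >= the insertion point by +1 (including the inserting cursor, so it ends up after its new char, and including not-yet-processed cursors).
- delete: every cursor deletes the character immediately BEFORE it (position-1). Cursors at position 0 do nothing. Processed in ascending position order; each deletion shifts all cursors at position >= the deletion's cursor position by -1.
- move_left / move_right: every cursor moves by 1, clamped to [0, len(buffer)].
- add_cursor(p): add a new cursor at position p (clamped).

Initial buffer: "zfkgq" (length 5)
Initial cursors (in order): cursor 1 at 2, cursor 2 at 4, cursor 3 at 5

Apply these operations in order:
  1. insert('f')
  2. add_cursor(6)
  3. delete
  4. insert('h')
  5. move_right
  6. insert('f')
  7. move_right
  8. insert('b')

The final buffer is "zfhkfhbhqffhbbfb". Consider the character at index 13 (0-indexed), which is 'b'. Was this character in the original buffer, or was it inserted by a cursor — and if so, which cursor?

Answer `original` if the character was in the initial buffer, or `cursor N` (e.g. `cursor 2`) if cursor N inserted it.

Answer: cursor 4

Derivation:
After op 1 (insert('f')): buffer="zffkgfqf" (len 8), cursors c1@3 c2@6 c3@8, authorship ..1..2.3
After op 2 (add_cursor(6)): buffer="zffkgfqf" (len 8), cursors c1@3 c2@6 c4@6 c3@8, authorship ..1..2.3
After op 3 (delete): buffer="zfkq" (len 4), cursors c1@2 c2@3 c4@3 c3@4, authorship ....
After op 4 (insert('h')): buffer="zfhkhhqh" (len 8), cursors c1@3 c2@6 c4@6 c3@8, authorship ..1.24.3
After op 5 (move_right): buffer="zfhkhhqh" (len 8), cursors c1@4 c2@7 c4@7 c3@8, authorship ..1.24.3
After op 6 (insert('f')): buffer="zfhkfhhqffhf" (len 12), cursors c1@5 c2@10 c4@10 c3@12, authorship ..1.124.2433
After op 7 (move_right): buffer="zfhkfhhqffhf" (len 12), cursors c1@6 c2@11 c4@11 c3@12, authorship ..1.124.2433
After op 8 (insert('b')): buffer="zfhkfhbhqffhbbfb" (len 16), cursors c1@7 c2@14 c4@14 c3@16, authorship ..1.1214.2432433
Authorship (.=original, N=cursor N): . . 1 . 1 2 1 4 . 2 4 3 2 4 3 3
Index 13: author = 4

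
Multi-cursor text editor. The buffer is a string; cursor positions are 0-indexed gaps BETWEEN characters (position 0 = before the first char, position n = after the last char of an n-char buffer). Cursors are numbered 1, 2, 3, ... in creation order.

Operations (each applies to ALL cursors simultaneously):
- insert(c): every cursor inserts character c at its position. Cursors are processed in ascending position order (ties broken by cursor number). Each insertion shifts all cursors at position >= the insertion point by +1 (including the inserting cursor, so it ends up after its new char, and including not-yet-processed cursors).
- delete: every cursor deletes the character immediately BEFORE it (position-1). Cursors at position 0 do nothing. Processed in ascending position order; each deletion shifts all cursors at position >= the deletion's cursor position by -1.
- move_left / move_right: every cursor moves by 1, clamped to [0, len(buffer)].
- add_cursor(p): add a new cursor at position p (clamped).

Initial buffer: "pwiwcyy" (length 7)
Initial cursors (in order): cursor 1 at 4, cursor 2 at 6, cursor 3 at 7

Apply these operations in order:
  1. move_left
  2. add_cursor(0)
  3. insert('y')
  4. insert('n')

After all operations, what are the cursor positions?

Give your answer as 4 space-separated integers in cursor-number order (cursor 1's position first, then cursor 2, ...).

After op 1 (move_left): buffer="pwiwcyy" (len 7), cursors c1@3 c2@5 c3@6, authorship .......
After op 2 (add_cursor(0)): buffer="pwiwcyy" (len 7), cursors c4@0 c1@3 c2@5 c3@6, authorship .......
After op 3 (insert('y')): buffer="ypwiywcyyyy" (len 11), cursors c4@1 c1@5 c2@8 c3@10, authorship 4...1..2.3.
After op 4 (insert('n')): buffer="ynpwiynwcynyyny" (len 15), cursors c4@2 c1@7 c2@11 c3@14, authorship 44...11..22.33.

Answer: 7 11 14 2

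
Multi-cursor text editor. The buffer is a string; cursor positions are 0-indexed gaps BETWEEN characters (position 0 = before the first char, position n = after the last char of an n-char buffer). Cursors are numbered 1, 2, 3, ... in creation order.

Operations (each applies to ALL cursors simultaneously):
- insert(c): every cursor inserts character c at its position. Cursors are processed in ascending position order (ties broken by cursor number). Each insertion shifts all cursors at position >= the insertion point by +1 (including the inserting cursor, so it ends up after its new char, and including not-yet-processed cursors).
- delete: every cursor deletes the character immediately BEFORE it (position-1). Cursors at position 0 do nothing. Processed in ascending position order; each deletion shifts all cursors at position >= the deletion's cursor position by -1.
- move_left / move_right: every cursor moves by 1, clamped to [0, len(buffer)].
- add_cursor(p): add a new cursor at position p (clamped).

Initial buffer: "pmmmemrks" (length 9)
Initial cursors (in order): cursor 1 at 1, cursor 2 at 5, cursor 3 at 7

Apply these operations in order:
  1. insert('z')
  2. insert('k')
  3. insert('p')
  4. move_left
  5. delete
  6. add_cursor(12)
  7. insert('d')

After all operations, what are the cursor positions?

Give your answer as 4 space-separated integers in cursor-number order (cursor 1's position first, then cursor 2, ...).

Answer: 3 10 16 16

Derivation:
After op 1 (insert('z')): buffer="pzmmmezmrzks" (len 12), cursors c1@2 c2@7 c3@10, authorship .1....2..3..
After op 2 (insert('k')): buffer="pzkmmmezkmrzkks" (len 15), cursors c1@3 c2@9 c3@13, authorship .11....22..33..
After op 3 (insert('p')): buffer="pzkpmmmezkpmrzkpks" (len 18), cursors c1@4 c2@11 c3@16, authorship .111....222..333..
After op 4 (move_left): buffer="pzkpmmmezkpmrzkpks" (len 18), cursors c1@3 c2@10 c3@15, authorship .111....222..333..
After op 5 (delete): buffer="pzpmmmezpmrzpks" (len 15), cursors c1@2 c2@8 c3@12, authorship .11....22..33..
After op 6 (add_cursor(12)): buffer="pzpmmmezpmrzpks" (len 15), cursors c1@2 c2@8 c3@12 c4@12, authorship .11....22..33..
After op 7 (insert('d')): buffer="pzdpmmmezdpmrzddpks" (len 19), cursors c1@3 c2@10 c3@16 c4@16, authorship .111....222..3343..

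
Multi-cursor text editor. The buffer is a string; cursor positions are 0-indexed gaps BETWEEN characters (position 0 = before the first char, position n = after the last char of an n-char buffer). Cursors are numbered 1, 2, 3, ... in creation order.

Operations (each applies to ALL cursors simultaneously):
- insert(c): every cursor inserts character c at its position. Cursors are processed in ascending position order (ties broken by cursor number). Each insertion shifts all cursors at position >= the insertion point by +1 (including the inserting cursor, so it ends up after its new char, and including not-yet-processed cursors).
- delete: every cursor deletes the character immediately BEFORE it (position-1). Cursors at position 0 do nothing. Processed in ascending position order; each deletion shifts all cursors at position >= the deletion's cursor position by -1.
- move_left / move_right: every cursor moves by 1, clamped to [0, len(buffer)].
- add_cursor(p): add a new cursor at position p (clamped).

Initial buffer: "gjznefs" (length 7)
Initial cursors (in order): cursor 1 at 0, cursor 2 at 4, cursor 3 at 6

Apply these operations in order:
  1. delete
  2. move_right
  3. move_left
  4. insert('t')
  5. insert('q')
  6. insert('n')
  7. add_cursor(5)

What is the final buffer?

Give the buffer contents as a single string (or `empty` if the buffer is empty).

Answer: tqngjztqnetqns

Derivation:
After op 1 (delete): buffer="gjzes" (len 5), cursors c1@0 c2@3 c3@4, authorship .....
After op 2 (move_right): buffer="gjzes" (len 5), cursors c1@1 c2@4 c3@5, authorship .....
After op 3 (move_left): buffer="gjzes" (len 5), cursors c1@0 c2@3 c3@4, authorship .....
After op 4 (insert('t')): buffer="tgjztets" (len 8), cursors c1@1 c2@5 c3@7, authorship 1...2.3.
After op 5 (insert('q')): buffer="tqgjztqetqs" (len 11), cursors c1@2 c2@7 c3@10, authorship 11...22.33.
After op 6 (insert('n')): buffer="tqngjztqnetqns" (len 14), cursors c1@3 c2@9 c3@13, authorship 111...222.333.
After op 7 (add_cursor(5)): buffer="tqngjztqnetqns" (len 14), cursors c1@3 c4@5 c2@9 c3@13, authorship 111...222.333.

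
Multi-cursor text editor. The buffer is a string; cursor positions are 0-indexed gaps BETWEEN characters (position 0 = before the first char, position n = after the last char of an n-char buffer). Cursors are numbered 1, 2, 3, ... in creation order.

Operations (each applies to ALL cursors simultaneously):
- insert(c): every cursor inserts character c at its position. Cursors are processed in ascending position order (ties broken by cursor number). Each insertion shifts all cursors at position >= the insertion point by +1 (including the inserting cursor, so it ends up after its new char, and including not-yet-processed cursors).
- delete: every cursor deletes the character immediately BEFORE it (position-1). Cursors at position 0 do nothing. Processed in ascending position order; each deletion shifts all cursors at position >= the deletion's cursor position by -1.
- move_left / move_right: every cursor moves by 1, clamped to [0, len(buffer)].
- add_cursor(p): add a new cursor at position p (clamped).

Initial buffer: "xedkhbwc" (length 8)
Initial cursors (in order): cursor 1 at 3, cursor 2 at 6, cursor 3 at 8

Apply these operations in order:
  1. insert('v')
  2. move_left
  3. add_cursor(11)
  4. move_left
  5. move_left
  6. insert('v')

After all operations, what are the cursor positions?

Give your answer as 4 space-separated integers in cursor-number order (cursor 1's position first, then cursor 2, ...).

After op 1 (insert('v')): buffer="xedvkhbvwcv" (len 11), cursors c1@4 c2@8 c3@11, authorship ...1...2..3
After op 2 (move_left): buffer="xedvkhbvwcv" (len 11), cursors c1@3 c2@7 c3@10, authorship ...1...2..3
After op 3 (add_cursor(11)): buffer="xedvkhbvwcv" (len 11), cursors c1@3 c2@7 c3@10 c4@11, authorship ...1...2..3
After op 4 (move_left): buffer="xedvkhbvwcv" (len 11), cursors c1@2 c2@6 c3@9 c4@10, authorship ...1...2..3
After op 5 (move_left): buffer="xedvkhbvwcv" (len 11), cursors c1@1 c2@5 c3@8 c4@9, authorship ...1...2..3
After op 6 (insert('v')): buffer="xvedvkvhbvvwvcv" (len 15), cursors c1@2 c2@7 c3@11 c4@13, authorship .1..1.2..23.4.3

Answer: 2 7 11 13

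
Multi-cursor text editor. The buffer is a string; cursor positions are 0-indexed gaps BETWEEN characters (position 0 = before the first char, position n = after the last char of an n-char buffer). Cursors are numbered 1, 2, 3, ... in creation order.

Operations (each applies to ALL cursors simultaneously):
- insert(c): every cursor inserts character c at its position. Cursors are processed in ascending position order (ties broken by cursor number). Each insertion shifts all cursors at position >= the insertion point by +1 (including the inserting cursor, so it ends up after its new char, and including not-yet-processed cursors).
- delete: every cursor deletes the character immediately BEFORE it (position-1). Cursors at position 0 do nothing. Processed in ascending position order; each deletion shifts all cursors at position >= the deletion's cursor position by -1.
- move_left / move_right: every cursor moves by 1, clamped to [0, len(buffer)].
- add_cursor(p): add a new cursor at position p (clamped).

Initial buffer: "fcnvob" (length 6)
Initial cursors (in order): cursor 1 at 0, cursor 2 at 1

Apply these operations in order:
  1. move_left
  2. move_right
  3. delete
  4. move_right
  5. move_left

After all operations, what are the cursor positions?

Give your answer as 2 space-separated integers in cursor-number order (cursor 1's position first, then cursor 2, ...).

After op 1 (move_left): buffer="fcnvob" (len 6), cursors c1@0 c2@0, authorship ......
After op 2 (move_right): buffer="fcnvob" (len 6), cursors c1@1 c2@1, authorship ......
After op 3 (delete): buffer="cnvob" (len 5), cursors c1@0 c2@0, authorship .....
After op 4 (move_right): buffer="cnvob" (len 5), cursors c1@1 c2@1, authorship .....
After op 5 (move_left): buffer="cnvob" (len 5), cursors c1@0 c2@0, authorship .....

Answer: 0 0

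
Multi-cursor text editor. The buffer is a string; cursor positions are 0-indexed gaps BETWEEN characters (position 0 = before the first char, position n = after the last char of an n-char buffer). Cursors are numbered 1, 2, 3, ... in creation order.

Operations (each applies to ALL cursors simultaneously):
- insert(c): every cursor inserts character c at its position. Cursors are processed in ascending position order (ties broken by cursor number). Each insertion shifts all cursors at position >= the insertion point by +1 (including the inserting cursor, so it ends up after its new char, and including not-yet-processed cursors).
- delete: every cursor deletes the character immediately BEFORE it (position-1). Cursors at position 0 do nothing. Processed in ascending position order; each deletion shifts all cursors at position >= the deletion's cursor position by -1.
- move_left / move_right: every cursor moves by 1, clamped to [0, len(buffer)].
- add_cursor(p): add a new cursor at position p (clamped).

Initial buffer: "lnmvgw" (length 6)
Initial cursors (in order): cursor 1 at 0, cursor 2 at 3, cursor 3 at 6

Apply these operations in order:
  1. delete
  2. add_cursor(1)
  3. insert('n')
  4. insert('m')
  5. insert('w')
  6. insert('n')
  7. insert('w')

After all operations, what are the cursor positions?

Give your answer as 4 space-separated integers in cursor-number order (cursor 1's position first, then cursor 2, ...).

After op 1 (delete): buffer="lnvg" (len 4), cursors c1@0 c2@2 c3@4, authorship ....
After op 2 (add_cursor(1)): buffer="lnvg" (len 4), cursors c1@0 c4@1 c2@2 c3@4, authorship ....
After op 3 (insert('n')): buffer="nlnnnvgn" (len 8), cursors c1@1 c4@3 c2@5 c3@8, authorship 1.4.2..3
After op 4 (insert('m')): buffer="nmlnmnnmvgnm" (len 12), cursors c1@2 c4@5 c2@8 c3@12, authorship 11.44.22..33
After op 5 (insert('w')): buffer="nmwlnmwnnmwvgnmw" (len 16), cursors c1@3 c4@7 c2@11 c3@16, authorship 111.444.222..333
After op 6 (insert('n')): buffer="nmwnlnmwnnnmwnvgnmwn" (len 20), cursors c1@4 c4@9 c2@14 c3@20, authorship 1111.4444.2222..3333
After op 7 (insert('w')): buffer="nmwnwlnmwnwnnmwnwvgnmwnw" (len 24), cursors c1@5 c4@11 c2@17 c3@24, authorship 11111.44444.22222..33333

Answer: 5 17 24 11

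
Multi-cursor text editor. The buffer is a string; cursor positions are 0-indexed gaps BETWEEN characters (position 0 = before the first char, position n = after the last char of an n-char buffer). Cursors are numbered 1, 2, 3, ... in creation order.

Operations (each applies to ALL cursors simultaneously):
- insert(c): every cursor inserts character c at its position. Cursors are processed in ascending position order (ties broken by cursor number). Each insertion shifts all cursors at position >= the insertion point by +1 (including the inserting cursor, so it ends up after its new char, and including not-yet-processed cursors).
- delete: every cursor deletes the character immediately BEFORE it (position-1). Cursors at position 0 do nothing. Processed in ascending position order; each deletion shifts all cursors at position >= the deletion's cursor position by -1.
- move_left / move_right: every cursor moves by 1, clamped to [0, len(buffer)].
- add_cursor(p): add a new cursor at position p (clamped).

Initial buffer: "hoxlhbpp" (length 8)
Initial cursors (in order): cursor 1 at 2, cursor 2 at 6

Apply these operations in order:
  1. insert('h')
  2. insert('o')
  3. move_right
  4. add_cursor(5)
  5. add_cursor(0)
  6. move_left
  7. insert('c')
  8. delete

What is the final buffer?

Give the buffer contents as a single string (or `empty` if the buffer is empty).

After op 1 (insert('h')): buffer="hohxlhbhpp" (len 10), cursors c1@3 c2@8, authorship ..1....2..
After op 2 (insert('o')): buffer="hohoxlhbhopp" (len 12), cursors c1@4 c2@10, authorship ..11....22..
After op 3 (move_right): buffer="hohoxlhbhopp" (len 12), cursors c1@5 c2@11, authorship ..11....22..
After op 4 (add_cursor(5)): buffer="hohoxlhbhopp" (len 12), cursors c1@5 c3@5 c2@11, authorship ..11....22..
After op 5 (add_cursor(0)): buffer="hohoxlhbhopp" (len 12), cursors c4@0 c1@5 c3@5 c2@11, authorship ..11....22..
After op 6 (move_left): buffer="hohoxlhbhopp" (len 12), cursors c4@0 c1@4 c3@4 c2@10, authorship ..11....22..
After op 7 (insert('c')): buffer="chohoccxlhbhocpp" (len 16), cursors c4@1 c1@7 c3@7 c2@14, authorship 4..1113....222..
After op 8 (delete): buffer="hohoxlhbhopp" (len 12), cursors c4@0 c1@4 c3@4 c2@10, authorship ..11....22..

Answer: hohoxlhbhopp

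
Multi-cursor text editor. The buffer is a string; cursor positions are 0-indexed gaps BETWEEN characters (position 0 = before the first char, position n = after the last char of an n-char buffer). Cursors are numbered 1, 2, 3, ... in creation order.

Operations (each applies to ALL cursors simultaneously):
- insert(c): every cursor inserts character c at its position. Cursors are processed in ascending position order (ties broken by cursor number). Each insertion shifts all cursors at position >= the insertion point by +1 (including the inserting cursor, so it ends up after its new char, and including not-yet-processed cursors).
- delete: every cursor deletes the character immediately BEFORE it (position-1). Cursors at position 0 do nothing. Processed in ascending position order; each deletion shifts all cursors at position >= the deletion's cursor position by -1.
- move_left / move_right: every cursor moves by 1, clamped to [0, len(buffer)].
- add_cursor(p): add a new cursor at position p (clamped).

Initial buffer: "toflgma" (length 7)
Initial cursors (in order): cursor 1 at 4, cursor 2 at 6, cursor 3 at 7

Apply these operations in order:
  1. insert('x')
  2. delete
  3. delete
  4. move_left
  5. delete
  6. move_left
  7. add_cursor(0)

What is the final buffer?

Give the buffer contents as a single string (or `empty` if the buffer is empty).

After op 1 (insert('x')): buffer="toflxgmxax" (len 10), cursors c1@5 c2@8 c3@10, authorship ....1..2.3
After op 2 (delete): buffer="toflgma" (len 7), cursors c1@4 c2@6 c3@7, authorship .......
After op 3 (delete): buffer="tofg" (len 4), cursors c1@3 c2@4 c3@4, authorship ....
After op 4 (move_left): buffer="tofg" (len 4), cursors c1@2 c2@3 c3@3, authorship ....
After op 5 (delete): buffer="g" (len 1), cursors c1@0 c2@0 c3@0, authorship .
After op 6 (move_left): buffer="g" (len 1), cursors c1@0 c2@0 c3@0, authorship .
After op 7 (add_cursor(0)): buffer="g" (len 1), cursors c1@0 c2@0 c3@0 c4@0, authorship .

Answer: g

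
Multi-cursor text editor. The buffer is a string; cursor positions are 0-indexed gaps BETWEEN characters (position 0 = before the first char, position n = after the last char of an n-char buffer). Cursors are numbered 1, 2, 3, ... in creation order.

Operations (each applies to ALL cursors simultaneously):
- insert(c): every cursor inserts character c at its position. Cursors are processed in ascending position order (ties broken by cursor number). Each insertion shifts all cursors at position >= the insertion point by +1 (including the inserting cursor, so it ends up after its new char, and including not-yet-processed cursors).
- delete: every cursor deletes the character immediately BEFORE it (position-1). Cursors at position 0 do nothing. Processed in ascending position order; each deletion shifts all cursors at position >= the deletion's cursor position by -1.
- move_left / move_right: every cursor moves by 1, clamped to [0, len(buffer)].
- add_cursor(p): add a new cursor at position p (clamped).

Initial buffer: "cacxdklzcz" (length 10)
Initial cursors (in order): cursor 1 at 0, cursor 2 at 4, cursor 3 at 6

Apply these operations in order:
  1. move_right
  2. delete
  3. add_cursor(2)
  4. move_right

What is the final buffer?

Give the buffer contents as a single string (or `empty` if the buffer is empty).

After op 1 (move_right): buffer="cacxdklzcz" (len 10), cursors c1@1 c2@5 c3@7, authorship ..........
After op 2 (delete): buffer="acxkzcz" (len 7), cursors c1@0 c2@3 c3@4, authorship .......
After op 3 (add_cursor(2)): buffer="acxkzcz" (len 7), cursors c1@0 c4@2 c2@3 c3@4, authorship .......
After op 4 (move_right): buffer="acxkzcz" (len 7), cursors c1@1 c4@3 c2@4 c3@5, authorship .......

Answer: acxkzcz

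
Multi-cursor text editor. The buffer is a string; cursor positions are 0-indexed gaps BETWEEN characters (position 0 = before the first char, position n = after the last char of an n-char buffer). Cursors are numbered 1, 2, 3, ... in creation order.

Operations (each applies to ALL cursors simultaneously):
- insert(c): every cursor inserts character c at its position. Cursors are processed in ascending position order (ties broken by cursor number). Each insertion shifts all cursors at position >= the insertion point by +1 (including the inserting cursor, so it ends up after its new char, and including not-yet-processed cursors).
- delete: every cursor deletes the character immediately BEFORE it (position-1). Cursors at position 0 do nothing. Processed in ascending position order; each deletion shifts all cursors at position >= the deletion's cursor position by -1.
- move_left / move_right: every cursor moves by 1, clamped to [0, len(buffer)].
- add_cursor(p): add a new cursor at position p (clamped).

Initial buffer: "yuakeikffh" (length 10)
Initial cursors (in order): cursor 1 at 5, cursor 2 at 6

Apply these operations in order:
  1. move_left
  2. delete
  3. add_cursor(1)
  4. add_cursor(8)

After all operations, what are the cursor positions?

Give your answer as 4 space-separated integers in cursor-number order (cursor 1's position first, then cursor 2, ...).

Answer: 3 3 1 8

Derivation:
After op 1 (move_left): buffer="yuakeikffh" (len 10), cursors c1@4 c2@5, authorship ..........
After op 2 (delete): buffer="yuaikffh" (len 8), cursors c1@3 c2@3, authorship ........
After op 3 (add_cursor(1)): buffer="yuaikffh" (len 8), cursors c3@1 c1@3 c2@3, authorship ........
After op 4 (add_cursor(8)): buffer="yuaikffh" (len 8), cursors c3@1 c1@3 c2@3 c4@8, authorship ........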